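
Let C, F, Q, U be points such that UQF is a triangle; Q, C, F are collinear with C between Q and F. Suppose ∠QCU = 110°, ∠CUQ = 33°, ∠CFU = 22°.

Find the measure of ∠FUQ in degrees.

∠FUQ = 121°

1. ∠CQU = 37°  [△UQC]
2. ∠QFU = 22°  [C on ray FQ]
3. ∠FQU = 37°  [C on ray QF]
4. ∠FUQ = 121°  [△UQF]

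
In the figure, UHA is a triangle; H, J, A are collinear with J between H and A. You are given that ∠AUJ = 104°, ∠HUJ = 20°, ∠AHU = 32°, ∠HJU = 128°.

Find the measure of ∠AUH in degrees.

1. ∠AJU = 52°  [linear pair at J on HA]
2. ∠JAU = 24°  [△UJA]
3. ∠HAU = 24°  [J on ray AH]
4. ∠AUH = 124°  [△UHA]

∠AUH = 124°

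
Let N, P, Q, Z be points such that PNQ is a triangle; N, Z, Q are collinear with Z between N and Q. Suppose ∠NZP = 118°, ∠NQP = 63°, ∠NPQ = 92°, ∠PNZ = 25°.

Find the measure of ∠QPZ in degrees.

1. ∠PZQ = 62°  [linear pair at Z on NQ]
2. ∠PQZ = 63°  [Z on ray QN]
3. ∠QPZ = 55°  [△PZQ]

∠QPZ = 55°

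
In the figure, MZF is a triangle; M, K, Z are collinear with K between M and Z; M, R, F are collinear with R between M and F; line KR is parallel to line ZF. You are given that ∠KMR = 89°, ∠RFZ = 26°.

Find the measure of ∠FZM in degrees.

1. ∠FMZ = 89°  [K on MZ, R on MF]
2. ∠MFZ = 26°  [R on ray FM]
3. ∠FZM = 65°  [△MZF]

∠FZM = 65°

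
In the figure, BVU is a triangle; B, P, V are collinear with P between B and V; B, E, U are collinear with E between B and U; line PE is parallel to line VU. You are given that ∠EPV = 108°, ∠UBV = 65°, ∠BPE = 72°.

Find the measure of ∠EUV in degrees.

1. ∠EBP = 65°  [P on BV, E on BU]
2. ∠BEP = 43°  [△BPE]
3. ∠PEU = 137°  [linear pair at E on BU]
4. ∠EUV = 43°  [PE∥VU, co-interior at U–E]

∠EUV = 43°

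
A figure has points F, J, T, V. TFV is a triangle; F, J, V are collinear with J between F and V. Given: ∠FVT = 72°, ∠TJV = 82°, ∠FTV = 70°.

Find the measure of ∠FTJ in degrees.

∠FTJ = 44°

1. ∠TFV = 38°  [△TFV]
2. ∠FJT = 98°  [linear pair at J on FV]
3. ∠JFT = 38°  [J on ray FV]
4. ∠FTJ = 44°  [△TFJ]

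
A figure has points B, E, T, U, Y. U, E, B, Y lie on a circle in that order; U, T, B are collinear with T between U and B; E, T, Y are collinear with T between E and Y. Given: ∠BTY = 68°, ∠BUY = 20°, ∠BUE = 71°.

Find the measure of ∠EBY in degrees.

1. ∠BEY = 20°  [same arc BY]
2. ∠BYE = 71°  [same arc EB]
3. ∠EBY = 89°  [△EBY]

∠EBY = 89°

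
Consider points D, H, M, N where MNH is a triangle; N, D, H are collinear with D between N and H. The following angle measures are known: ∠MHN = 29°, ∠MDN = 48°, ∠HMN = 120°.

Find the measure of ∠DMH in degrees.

1. ∠DHM = 29°  [D on ray HN]
2. ∠HDM = 132°  [linear pair at D on NH]
3. ∠DMH = 19°  [△MDH]

∠DMH = 19°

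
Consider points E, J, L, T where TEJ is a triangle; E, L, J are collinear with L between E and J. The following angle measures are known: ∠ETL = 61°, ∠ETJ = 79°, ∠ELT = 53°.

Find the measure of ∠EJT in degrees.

∠EJT = 35°

1. ∠LET = 66°  [△TEL]
2. ∠JET = 66°  [L on ray EJ]
3. ∠EJT = 35°  [△TEJ]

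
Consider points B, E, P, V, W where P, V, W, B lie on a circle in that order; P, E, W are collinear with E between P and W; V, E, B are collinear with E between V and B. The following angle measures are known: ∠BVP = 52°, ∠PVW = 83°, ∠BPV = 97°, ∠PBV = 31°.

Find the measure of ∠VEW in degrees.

1. ∠BWP = 52°  [same arc PB]
2. ∠PBW = 97°  [cyclic PVWB, opposite ∠V+∠B]
3. ∠PWV = 31°  [same arc PV]
4. ∠BPW = 31°  [△PWB]
5. ∠BVW = 31°  [same arc WB]
6. ∠VEW = 118°  [△VEW]

∠VEW = 118°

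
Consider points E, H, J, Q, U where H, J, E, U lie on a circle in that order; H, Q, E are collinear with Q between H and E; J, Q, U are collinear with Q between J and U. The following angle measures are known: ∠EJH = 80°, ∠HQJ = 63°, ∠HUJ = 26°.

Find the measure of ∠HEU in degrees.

1. ∠EUH = 100°  [cyclic HJEU, opposite ∠J+∠U]
2. ∠EQU = 63°  [vertical angles at Q]
3. ∠HQU = 117°  [linear pair at Q on HE]
4. ∠EHU = 37°  [△HQU]
5. ∠HEU = 43°  [△HEU]

∠HEU = 43°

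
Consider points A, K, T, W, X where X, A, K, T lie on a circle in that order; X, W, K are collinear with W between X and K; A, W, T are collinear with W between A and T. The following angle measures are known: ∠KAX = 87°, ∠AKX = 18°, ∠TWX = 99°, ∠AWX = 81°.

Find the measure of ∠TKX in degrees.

1. ∠KTX = 93°  [cyclic XAKT, opposite ∠A+∠T]
2. ∠ATX = 18°  [same arc XA]
3. ∠KXT = 63°  [△XWT]
4. ∠TKX = 24°  [△XKT]

∠TKX = 24°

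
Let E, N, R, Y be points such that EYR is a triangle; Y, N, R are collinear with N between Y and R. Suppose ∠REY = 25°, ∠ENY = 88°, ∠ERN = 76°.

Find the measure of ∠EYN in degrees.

1. ∠ERY = 76°  [N on ray RY]
2. ∠EYR = 79°  [△EYR]
3. ∠EYN = 79°  [N on ray YR]

∠EYN = 79°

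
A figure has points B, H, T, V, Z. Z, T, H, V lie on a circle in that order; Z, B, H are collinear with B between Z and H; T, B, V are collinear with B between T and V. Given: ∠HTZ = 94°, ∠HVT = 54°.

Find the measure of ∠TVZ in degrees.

∠TVZ = 32°

1. ∠HZT = 54°  [same arc TH]
2. ∠THZ = 32°  [△ZTH]
3. ∠TVZ = 32°  [same arc ZT]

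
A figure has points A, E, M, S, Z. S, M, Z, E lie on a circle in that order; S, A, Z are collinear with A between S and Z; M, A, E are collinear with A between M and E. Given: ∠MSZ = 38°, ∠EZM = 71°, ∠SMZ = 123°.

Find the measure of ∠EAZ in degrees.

∠EAZ = 90°

1. ∠MEZ = 38°  [same arc MZ]
2. ∠EMZ = 71°  [△MZE]
3. ∠SEZ = 57°  [cyclic SMZE, opposite ∠M+∠E]
4. ∠ESZ = 71°  [same arc ZE]
5. ∠EZS = 52°  [△SZE]
6. ∠EAZ = 90°  [△ZAE]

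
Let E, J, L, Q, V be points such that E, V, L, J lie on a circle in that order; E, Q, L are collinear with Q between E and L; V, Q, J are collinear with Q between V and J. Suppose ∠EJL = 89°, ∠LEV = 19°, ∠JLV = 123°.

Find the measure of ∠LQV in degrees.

∠LQV = 72°

1. ∠EVL = 91°  [cyclic EVLJ, opposite ∠V+∠J]
2. ∠LJV = 19°  [same arc VL]
3. ∠ELV = 70°  [△EVL]
4. ∠JVL = 38°  [△VLJ]
5. ∠LQV = 72°  [△VQL]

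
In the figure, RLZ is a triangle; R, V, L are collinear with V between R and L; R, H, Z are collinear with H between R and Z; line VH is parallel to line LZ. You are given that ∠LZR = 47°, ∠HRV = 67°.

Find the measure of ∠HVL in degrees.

1. ∠RHV = 47°  [VH∥LZ, corresponding at H]
2. ∠HVR = 66°  [△RVH]
3. ∠HVL = 114°  [linear pair at V on RL]

∠HVL = 114°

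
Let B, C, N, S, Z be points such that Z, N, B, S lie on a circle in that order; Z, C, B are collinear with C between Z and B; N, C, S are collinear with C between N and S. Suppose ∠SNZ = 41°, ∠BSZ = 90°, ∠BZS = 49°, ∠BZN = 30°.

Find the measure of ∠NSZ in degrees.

∠NSZ = 60°

1. ∠BNZ = 90°  [cyclic ZNBS, opposite ∠N+∠S]
2. ∠NBZ = 60°  [△ZNB]
3. ∠NSZ = 60°  [same arc ZN]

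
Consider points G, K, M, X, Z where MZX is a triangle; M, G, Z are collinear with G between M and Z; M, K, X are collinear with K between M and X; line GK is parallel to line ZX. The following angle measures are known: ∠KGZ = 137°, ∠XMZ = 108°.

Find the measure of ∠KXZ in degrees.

∠KXZ = 29°

1. ∠KGM = 43°  [linear pair at G on MZ]
2. ∠GMK = 108°  [G on MZ, K on MX]
3. ∠GKM = 29°  [△MGK]
4. ∠GKX = 151°  [linear pair at K on MX]
5. ∠KXZ = 29°  [GK∥ZX, co-interior at X–K]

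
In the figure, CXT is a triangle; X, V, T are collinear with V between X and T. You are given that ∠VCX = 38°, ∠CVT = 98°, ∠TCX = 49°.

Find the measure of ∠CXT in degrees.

1. ∠CVX = 82°  [linear pair at V on XT]
2. ∠CXV = 60°  [△CXV]
3. ∠CXT = 60°  [V on ray XT]

∠CXT = 60°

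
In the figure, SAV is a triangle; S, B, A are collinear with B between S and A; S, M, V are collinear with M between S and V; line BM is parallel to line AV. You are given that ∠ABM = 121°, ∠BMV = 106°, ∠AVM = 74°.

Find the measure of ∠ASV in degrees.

∠ASV = 47°

1. ∠MBS = 59°  [linear pair at B on SA]
2. ∠AVS = 74°  [M on ray VS]
3. ∠SAV = 59°  [BM∥AV, corresponding at B]
4. ∠ASV = 47°  [△SAV]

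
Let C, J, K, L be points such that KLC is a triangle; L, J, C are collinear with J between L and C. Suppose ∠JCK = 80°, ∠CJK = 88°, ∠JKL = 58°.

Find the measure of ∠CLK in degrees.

∠CLK = 30°

1. ∠KJL = 92°  [linear pair at J on LC]
2. ∠JLK = 30°  [△KLJ]
3. ∠CLK = 30°  [J on ray LC]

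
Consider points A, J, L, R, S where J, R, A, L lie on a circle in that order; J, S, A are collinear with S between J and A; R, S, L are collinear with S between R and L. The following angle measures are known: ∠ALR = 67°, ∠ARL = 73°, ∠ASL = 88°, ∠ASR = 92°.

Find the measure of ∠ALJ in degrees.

1. ∠JAL = 25°  [△ASL]
2. ∠AJL = 73°  [same arc AL]
3. ∠ALJ = 82°  [△JAL]

∠ALJ = 82°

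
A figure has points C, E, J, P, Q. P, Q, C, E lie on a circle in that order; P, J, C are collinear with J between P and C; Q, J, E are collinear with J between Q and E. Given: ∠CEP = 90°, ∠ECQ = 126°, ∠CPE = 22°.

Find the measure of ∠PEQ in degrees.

1. ∠ECP = 68°  [△PCE]
2. ∠EPQ = 54°  [cyclic PQCE, opposite ∠P+∠C]
3. ∠EQP = 68°  [same arc PE]
4. ∠PEQ = 58°  [△PQE]

∠PEQ = 58°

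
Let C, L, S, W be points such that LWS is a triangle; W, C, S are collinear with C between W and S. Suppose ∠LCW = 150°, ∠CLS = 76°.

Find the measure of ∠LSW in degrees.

1. ∠LCS = 30°  [linear pair at C on WS]
2. ∠CSL = 74°  [△LCS]
3. ∠LSW = 74°  [C on ray SW]

∠LSW = 74°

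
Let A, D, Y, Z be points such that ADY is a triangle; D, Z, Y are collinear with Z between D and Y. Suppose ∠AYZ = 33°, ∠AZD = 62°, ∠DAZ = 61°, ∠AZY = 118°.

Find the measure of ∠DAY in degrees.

1. ∠AYD = 33°  [Z on ray YD]
2. ∠ADZ = 57°  [△ADZ]
3. ∠ADY = 57°  [Z on ray DY]
4. ∠DAY = 90°  [△ADY]

∠DAY = 90°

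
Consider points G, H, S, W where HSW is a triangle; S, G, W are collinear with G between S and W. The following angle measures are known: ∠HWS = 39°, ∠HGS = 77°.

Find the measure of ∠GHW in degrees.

∠GHW = 38°

1. ∠GWH = 39°  [G on ray WS]
2. ∠HGW = 103°  [linear pair at G on SW]
3. ∠GHW = 38°  [△HGW]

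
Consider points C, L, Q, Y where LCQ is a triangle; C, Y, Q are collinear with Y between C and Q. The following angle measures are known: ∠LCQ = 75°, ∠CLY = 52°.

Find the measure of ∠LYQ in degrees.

1. ∠LCY = 75°  [Y on ray CQ]
2. ∠CYL = 53°  [△LCY]
3. ∠LYQ = 127°  [linear pair at Y on CQ]

∠LYQ = 127°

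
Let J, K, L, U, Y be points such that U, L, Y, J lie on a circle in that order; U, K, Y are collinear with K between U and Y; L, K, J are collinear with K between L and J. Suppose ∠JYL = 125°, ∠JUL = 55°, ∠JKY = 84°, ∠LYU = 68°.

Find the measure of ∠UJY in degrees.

∠UJY = 107°

1. ∠JKU = 96°  [linear pair at K on UY]
2. ∠LJU = 68°  [same arc UL]
3. ∠JUY = 16°  [△UKJ]
4. ∠JLU = 57°  [△ULJ]
5. ∠JYU = 57°  [same arc UJ]
6. ∠UJY = 107°  [△UYJ]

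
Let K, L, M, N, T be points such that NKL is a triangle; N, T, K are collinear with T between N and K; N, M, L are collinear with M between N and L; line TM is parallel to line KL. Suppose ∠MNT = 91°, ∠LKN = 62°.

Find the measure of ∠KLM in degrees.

∠KLM = 27°

1. ∠KNL = 91°  [T on NK, M on NL]
2. ∠KLN = 27°  [△NKL]
3. ∠KLM = 27°  [M on ray LN]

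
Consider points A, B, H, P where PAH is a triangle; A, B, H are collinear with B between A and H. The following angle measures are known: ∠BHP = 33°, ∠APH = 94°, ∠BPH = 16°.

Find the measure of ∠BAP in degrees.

∠BAP = 53°

1. ∠AHP = 33°  [B on ray HA]
2. ∠HAP = 53°  [△PAH]
3. ∠BAP = 53°  [B on ray AH]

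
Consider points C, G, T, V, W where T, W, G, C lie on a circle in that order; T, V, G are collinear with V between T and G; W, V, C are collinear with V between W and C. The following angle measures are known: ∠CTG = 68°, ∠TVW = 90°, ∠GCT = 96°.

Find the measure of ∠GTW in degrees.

∠GTW = 74°

1. ∠CWG = 68°  [same arc GC]
2. ∠GVW = 90°  [linear pair at V on TG]
3. ∠GWT = 84°  [cyclic TWGC, opposite ∠W+∠C]
4. ∠TGW = 22°  [△WVG]
5. ∠GTW = 74°  [△TWG]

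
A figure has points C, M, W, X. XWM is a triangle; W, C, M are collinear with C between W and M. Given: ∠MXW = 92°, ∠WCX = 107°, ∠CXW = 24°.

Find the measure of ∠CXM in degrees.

1. ∠CWX = 49°  [△XWC]
2. ∠MCX = 73°  [linear pair at C on WM]
3. ∠MWX = 49°  [C on ray WM]
4. ∠WMX = 39°  [△XWM]
5. ∠CMX = 39°  [C on ray MW]
6. ∠CXM = 68°  [△XCM]

∠CXM = 68°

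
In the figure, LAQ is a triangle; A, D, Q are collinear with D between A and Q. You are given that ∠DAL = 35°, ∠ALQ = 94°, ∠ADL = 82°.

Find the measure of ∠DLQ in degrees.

1. ∠LAQ = 35°  [D on ray AQ]
2. ∠AQL = 51°  [△LAQ]
3. ∠LDQ = 98°  [linear pair at D on AQ]
4. ∠DQL = 51°  [D on ray QA]
5. ∠DLQ = 31°  [△LDQ]

∠DLQ = 31°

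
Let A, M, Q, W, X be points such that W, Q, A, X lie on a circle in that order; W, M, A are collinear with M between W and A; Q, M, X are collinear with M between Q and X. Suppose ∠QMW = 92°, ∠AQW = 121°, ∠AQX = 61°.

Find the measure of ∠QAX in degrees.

1. ∠AMX = 92°  [vertical angles at M]
2. ∠AXW = 59°  [cyclic WQAX, opposite ∠Q+∠X]
3. ∠AWX = 61°  [same arc AX]
4. ∠WAX = 60°  [△WAX]
5. ∠AXQ = 28°  [△AMX]
6. ∠QAX = 91°  [△QAX]

∠QAX = 91°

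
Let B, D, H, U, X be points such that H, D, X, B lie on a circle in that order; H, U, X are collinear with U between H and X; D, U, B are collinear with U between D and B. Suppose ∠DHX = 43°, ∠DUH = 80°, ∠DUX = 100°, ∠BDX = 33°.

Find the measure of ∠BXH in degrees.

∠BXH = 57°

1. ∠DBX = 43°  [same arc DX]
2. ∠BUX = 80°  [vertical angles at U]
3. ∠BXH = 57°  [△XUB]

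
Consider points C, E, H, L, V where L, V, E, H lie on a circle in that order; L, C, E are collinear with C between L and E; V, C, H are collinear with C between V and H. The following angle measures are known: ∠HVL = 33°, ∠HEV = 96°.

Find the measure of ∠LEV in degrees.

∠LEV = 63°

1. ∠HLV = 84°  [cyclic LVEH, opposite ∠L+∠E]
2. ∠LHV = 63°  [△LVH]
3. ∠LEV = 63°  [same arc LV]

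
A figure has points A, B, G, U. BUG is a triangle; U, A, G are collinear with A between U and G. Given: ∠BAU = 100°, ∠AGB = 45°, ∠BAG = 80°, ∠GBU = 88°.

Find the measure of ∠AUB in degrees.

1. ∠BGU = 45°  [A on ray GU]
2. ∠BUG = 47°  [△BUG]
3. ∠AUB = 47°  [A on ray UG]

∠AUB = 47°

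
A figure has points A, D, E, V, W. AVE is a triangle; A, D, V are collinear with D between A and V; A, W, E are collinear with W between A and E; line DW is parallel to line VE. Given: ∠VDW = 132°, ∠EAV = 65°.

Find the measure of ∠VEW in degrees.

1. ∠ADW = 48°  [linear pair at D on AV]
2. ∠DAW = 65°  [D on AV, W on AE]
3. ∠AWD = 67°  [△ADW]
4. ∠DWE = 113°  [linear pair at W on AE]
5. ∠VEW = 67°  [DW∥VE, co-interior at E–W]

∠VEW = 67°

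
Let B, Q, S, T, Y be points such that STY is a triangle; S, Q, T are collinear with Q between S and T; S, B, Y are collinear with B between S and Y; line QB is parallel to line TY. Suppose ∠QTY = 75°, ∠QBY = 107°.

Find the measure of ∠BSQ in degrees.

1. ∠STY = 75°  [Q on ray TS]
2. ∠QBS = 73°  [linear pair at B on SY]
3. ∠BQS = 75°  [QB∥TY, corresponding at Q]
4. ∠BSQ = 32°  [△SQB]

∠BSQ = 32°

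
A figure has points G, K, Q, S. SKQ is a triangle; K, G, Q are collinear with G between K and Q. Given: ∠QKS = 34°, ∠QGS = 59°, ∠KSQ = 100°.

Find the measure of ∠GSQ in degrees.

∠GSQ = 75°

1. ∠KQS = 46°  [△SKQ]
2. ∠GQS = 46°  [G on ray QK]
3. ∠GSQ = 75°  [△SGQ]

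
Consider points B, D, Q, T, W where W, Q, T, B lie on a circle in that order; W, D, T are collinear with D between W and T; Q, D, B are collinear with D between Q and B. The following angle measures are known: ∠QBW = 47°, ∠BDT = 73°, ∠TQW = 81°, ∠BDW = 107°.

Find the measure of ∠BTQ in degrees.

1. ∠QTW = 47°  [same arc WQ]
2. ∠QWT = 52°  [△WQT]
3. ∠QDT = 107°  [vertical angles at D]
4. ∠BQT = 26°  [△QDT]
5. ∠QBT = 52°  [same arc QT]
6. ∠BTQ = 102°  [△QTB]

∠BTQ = 102°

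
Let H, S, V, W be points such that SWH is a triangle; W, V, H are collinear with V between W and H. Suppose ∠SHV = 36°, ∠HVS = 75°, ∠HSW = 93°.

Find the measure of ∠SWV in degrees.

∠SWV = 51°

1. ∠SHW = 36°  [V on ray HW]
2. ∠HWS = 51°  [△SWH]
3. ∠SWV = 51°  [V on ray WH]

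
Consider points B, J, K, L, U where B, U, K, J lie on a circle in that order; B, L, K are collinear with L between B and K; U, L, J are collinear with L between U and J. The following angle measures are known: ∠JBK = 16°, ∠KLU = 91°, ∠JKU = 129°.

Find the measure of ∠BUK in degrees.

1. ∠JUK = 16°  [same arc KJ]
2. ∠BKU = 73°  [△ULK]
3. ∠KJU = 35°  [△UKJ]
4. ∠KBU = 35°  [same arc UK]
5. ∠BUK = 72°  [△BUK]

∠BUK = 72°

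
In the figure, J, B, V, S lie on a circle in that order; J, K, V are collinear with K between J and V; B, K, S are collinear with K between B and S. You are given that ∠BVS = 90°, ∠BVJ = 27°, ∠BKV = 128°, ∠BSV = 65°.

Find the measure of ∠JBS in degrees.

1. ∠BJS = 90°  [cyclic JBVS, opposite ∠J+∠V]
2. ∠BSJ = 27°  [same arc JB]
3. ∠JBS = 63°  [△JBS]

∠JBS = 63°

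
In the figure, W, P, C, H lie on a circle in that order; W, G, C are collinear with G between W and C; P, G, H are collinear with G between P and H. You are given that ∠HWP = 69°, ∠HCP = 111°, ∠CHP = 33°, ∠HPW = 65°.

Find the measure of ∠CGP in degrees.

1. ∠PHW = 46°  [△WPH]
2. ∠CPH = 36°  [△PCH]
3. ∠PCW = 46°  [same arc WP]
4. ∠CGP = 98°  [△PGC]

∠CGP = 98°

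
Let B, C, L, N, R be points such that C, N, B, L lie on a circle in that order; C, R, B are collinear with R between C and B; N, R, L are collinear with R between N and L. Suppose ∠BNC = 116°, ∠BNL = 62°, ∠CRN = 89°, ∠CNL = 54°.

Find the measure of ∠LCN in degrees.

1. ∠BCL = 62°  [same arc BL]
2. ∠BRL = 89°  [vertical angles at R]
3. ∠CRL = 91°  [linear pair at R on CB]
4. ∠CLN = 27°  [△CRL]
5. ∠LCN = 99°  [△CNL]

∠LCN = 99°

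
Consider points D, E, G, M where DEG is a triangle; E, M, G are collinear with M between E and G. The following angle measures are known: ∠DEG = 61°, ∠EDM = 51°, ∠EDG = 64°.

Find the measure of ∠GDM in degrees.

1. ∠DGE = 55°  [△DEG]
2. ∠DEM = 61°  [M on ray EG]
3. ∠DME = 68°  [△DEM]
4. ∠DGM = 55°  [M on ray GE]
5. ∠DMG = 112°  [linear pair at M on EG]
6. ∠GDM = 13°  [△DMG]

∠GDM = 13°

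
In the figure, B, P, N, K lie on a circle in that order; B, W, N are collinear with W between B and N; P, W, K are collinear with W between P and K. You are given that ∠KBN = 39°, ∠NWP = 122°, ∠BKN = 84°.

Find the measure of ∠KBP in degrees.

1. ∠BNK = 57°  [△BNK]
2. ∠BWK = 122°  [vertical angles at W]
3. ∠BPK = 57°  [same arc BK]
4. ∠BKP = 19°  [△BWK]
5. ∠KBP = 104°  [△BPK]

∠KBP = 104°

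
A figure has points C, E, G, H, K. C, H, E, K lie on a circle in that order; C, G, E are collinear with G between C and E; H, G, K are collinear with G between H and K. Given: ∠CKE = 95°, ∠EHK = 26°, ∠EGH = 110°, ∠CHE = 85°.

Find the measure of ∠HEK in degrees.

∠HEK = 103°

1. ∠CEH = 44°  [△HGE]
2. ∠ECH = 51°  [△CHE]
3. ∠EKH = 51°  [same arc HE]
4. ∠HEK = 103°  [△HEK]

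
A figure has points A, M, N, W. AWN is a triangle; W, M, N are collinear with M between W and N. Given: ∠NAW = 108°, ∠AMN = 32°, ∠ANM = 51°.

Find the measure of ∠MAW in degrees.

∠MAW = 11°

1. ∠AMW = 148°  [linear pair at M on WN]
2. ∠ANW = 51°  [M on ray NW]
3. ∠AWN = 21°  [△AWN]
4. ∠AWM = 21°  [M on ray WN]
5. ∠MAW = 11°  [△AWM]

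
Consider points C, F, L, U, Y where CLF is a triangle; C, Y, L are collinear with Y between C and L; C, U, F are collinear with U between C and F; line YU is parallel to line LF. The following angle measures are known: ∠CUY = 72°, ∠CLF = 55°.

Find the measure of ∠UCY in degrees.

1. ∠CFL = 72°  [YU∥LF, corresponding at U]
2. ∠FCL = 53°  [△CLF]
3. ∠UCY = 53°  [Y on CL, U on CF]

∠UCY = 53°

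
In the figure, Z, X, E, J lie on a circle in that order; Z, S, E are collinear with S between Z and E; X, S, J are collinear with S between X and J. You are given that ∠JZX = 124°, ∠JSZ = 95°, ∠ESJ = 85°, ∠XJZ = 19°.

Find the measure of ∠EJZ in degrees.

∠EJZ = 77°

1. ∠JXZ = 37°  [△ZXJ]
2. ∠EZJ = 66°  [△ZSJ]
3. ∠JEZ = 37°  [same arc ZJ]
4. ∠EJZ = 77°  [△ZEJ]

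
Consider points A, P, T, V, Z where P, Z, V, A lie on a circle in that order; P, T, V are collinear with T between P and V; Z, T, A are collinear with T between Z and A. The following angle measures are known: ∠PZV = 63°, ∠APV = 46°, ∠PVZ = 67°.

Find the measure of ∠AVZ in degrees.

∠AVZ = 84°

1. ∠VPZ = 50°  [△PZV]
2. ∠AZV = 46°  [same arc VA]
3. ∠VAZ = 50°  [same arc ZV]
4. ∠AVZ = 84°  [△ZVA]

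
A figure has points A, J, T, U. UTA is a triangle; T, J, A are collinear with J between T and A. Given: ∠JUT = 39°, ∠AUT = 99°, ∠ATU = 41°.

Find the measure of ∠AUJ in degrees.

∠AUJ = 60°

1. ∠TAU = 40°  [△UTA]
2. ∠JTU = 41°  [J on ray TA]
3. ∠JAU = 40°  [J on ray AT]
4. ∠TJU = 100°  [△UTJ]
5. ∠AJU = 80°  [linear pair at J on TA]
6. ∠AUJ = 60°  [△UJA]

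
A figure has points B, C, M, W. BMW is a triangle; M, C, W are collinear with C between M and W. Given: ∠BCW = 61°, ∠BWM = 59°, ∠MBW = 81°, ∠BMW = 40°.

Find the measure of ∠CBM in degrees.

∠CBM = 21°

1. ∠BCM = 119°  [linear pair at C on MW]
2. ∠BMC = 40°  [C on ray MW]
3. ∠CBM = 21°  [△BMC]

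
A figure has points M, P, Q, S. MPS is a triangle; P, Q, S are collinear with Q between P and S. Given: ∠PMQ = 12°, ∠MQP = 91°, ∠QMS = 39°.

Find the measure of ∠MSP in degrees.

1. ∠MQS = 89°  [linear pair at Q on PS]
2. ∠MSQ = 52°  [△MQS]
3. ∠MSP = 52°  [Q on ray SP]

∠MSP = 52°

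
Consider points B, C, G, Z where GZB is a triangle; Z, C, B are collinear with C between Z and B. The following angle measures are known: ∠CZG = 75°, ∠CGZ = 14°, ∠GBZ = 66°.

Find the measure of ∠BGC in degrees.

∠BGC = 25°

1. ∠GCZ = 91°  [△GZC]
2. ∠CBG = 66°  [C on ray BZ]
3. ∠BCG = 89°  [linear pair at C on ZB]
4. ∠BGC = 25°  [△GCB]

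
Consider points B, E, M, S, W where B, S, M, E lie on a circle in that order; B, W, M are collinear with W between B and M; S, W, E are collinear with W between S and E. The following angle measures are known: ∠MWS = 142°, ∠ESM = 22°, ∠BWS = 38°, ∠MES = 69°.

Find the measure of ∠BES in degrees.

1. ∠BWE = 142°  [vertical angles at W]
2. ∠EBM = 22°  [same arc ME]
3. ∠BES = 16°  [△BWE]

∠BES = 16°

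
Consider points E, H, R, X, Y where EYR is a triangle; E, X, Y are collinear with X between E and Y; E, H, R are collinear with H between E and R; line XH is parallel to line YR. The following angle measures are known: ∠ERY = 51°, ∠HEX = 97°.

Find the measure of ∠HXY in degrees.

1. ∠EHX = 51°  [XH∥YR, corresponding at H]
2. ∠EXH = 32°  [△EXH]
3. ∠HXY = 148°  [linear pair at X on EY]

∠HXY = 148°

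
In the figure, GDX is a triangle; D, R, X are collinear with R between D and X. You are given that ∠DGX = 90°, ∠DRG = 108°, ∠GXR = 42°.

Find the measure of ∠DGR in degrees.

∠DGR = 24°

1. ∠DXG = 42°  [R on ray XD]
2. ∠GDX = 48°  [△GDX]
3. ∠GDR = 48°  [R on ray DX]
4. ∠DGR = 24°  [△GDR]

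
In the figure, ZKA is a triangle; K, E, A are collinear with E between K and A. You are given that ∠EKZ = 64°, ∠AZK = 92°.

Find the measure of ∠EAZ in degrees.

1. ∠AKZ = 64°  [E on ray KA]
2. ∠KAZ = 24°  [△ZKA]
3. ∠EAZ = 24°  [E on ray AK]

∠EAZ = 24°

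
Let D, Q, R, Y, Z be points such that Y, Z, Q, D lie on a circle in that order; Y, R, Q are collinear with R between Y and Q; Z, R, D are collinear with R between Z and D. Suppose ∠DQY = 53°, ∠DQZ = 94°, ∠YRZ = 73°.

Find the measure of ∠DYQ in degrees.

1. ∠DZY = 53°  [same arc YD]
2. ∠DYZ = 86°  [cyclic YZQD, opposite ∠Y+∠Q]
3. ∠DRQ = 73°  [vertical angles at R]
4. ∠YDZ = 41°  [△YZD]
5. ∠DRY = 107°  [linear pair at R on YQ]
6. ∠DYQ = 32°  [△YRD]

∠DYQ = 32°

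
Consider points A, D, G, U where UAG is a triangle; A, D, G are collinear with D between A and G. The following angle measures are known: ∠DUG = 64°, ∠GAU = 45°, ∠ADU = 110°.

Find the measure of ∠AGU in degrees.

1. ∠GDU = 70°  [linear pair at D on AG]
2. ∠DGU = 46°  [△UDG]
3. ∠AGU = 46°  [D on ray GA]

∠AGU = 46°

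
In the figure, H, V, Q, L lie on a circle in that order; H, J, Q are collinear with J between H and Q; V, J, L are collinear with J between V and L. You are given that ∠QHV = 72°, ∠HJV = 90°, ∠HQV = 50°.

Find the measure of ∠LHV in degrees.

∠LHV = 112°

1. ∠HVL = 18°  [△HJV]
2. ∠HLV = 50°  [same arc HV]
3. ∠LHV = 112°  [△HVL]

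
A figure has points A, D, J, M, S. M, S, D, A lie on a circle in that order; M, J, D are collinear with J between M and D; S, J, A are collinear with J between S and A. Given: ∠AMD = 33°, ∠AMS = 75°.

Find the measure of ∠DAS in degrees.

∠DAS = 42°

1. ∠ASD = 33°  [same arc DA]
2. ∠ADS = 105°  [cyclic MSDA, opposite ∠M+∠D]
3. ∠DAS = 42°  [△SDA]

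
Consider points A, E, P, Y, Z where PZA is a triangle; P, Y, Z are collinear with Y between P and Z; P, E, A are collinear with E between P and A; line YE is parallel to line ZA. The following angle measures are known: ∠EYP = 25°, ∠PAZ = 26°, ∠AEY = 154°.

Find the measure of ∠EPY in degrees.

1. ∠AZP = 25°  [YE∥ZA, corresponding at Y]
2. ∠APZ = 129°  [△PZA]
3. ∠EPY = 129°  [Y on PZ, E on PA]

∠EPY = 129°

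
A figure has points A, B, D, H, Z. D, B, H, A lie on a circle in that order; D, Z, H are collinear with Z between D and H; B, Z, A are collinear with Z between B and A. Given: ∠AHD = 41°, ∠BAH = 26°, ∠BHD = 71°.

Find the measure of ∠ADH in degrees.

∠ADH = 42°

1. ∠AZH = 113°  [△HZA]
2. ∠BAD = 71°  [same arc DB]
3. ∠AZD = 67°  [linear pair at Z on DH]
4. ∠ADH = 42°  [△DZA]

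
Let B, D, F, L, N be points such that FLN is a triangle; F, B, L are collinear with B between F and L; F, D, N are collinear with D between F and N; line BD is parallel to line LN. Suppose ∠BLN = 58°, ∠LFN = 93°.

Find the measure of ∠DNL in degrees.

∠DNL = 29°

1. ∠FLN = 58°  [B on ray LF]
2. ∠FNL = 29°  [△FLN]
3. ∠DNL = 29°  [D on ray NF]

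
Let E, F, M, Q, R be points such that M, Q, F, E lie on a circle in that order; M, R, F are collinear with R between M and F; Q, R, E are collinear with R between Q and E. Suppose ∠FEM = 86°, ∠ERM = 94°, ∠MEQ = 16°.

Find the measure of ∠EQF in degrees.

∠EQF = 70°

1. ∠FRQ = 94°  [vertical angles at R]
2. ∠MFQ = 16°  [same arc MQ]
3. ∠EQF = 70°  [△QRF]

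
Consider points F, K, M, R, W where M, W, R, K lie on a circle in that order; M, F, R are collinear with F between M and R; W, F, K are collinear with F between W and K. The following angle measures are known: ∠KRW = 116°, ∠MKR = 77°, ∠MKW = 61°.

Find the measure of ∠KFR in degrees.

∠KFR = 109°

1. ∠KMW = 64°  [cyclic MWRK, opposite ∠M+∠R]
2. ∠MWR = 103°  [cyclic MWRK, opposite ∠W+∠K]
3. ∠MRW = 61°  [same arc MW]
4. ∠KWM = 55°  [△MWK]
5. ∠RMW = 16°  [△MWR]
6. ∠KRM = 55°  [same arc MK]
7. ∠RKW = 16°  [same arc WR]
8. ∠KFR = 109°  [△RFK]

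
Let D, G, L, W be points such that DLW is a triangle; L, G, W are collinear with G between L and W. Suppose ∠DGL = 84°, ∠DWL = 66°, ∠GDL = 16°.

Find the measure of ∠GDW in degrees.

∠GDW = 18°

1. ∠DGW = 96°  [linear pair at G on LW]
2. ∠DWG = 66°  [G on ray WL]
3. ∠GDW = 18°  [△DGW]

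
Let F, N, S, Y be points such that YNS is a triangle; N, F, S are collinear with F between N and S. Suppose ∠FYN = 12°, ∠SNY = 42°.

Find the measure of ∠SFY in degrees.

∠SFY = 54°

1. ∠FNY = 42°  [F on ray NS]
2. ∠NFY = 126°  [△YNF]
3. ∠SFY = 54°  [linear pair at F on NS]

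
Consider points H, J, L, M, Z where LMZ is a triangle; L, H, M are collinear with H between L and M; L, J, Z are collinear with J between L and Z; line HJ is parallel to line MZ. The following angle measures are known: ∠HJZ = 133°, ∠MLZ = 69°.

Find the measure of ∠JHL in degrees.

1. ∠HJL = 47°  [linear pair at J on LZ]
2. ∠HLJ = 69°  [H on LM, J on LZ]
3. ∠JHL = 64°  [△LHJ]

∠JHL = 64°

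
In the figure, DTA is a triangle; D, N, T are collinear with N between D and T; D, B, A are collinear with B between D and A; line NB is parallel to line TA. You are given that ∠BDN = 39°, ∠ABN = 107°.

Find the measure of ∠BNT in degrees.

1. ∠DBN = 73°  [linear pair at B on DA]
2. ∠BND = 68°  [△DNB]
3. ∠BNT = 112°  [linear pair at N on DT]

∠BNT = 112°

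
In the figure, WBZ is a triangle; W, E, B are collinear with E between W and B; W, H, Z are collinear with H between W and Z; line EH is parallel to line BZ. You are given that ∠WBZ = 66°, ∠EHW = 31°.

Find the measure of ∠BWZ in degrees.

1. ∠HEW = 66°  [EH∥BZ, corresponding at E]
2. ∠EWH = 83°  [△WEH]
3. ∠BWZ = 83°  [E on WB, H on WZ]

∠BWZ = 83°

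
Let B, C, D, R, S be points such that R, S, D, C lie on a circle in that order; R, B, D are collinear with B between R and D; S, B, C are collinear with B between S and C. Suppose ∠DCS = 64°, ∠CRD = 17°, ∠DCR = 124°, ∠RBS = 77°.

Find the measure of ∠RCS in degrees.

1. ∠DRS = 64°  [same arc SD]
2. ∠DSR = 56°  [cyclic RSDC, opposite ∠S+∠C]
3. ∠RDS = 60°  [△RSD]
4. ∠RCS = 60°  [same arc RS]

∠RCS = 60°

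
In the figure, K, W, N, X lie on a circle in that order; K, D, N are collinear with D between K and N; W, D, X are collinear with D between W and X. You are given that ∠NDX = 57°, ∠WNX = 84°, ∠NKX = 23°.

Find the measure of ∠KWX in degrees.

∠KWX = 50°

1. ∠KDX = 123°  [linear pair at D on KN]
2. ∠WKX = 96°  [cyclic KWNX, opposite ∠K+∠N]
3. ∠KXW = 34°  [△KDX]
4. ∠KWX = 50°  [△KWX]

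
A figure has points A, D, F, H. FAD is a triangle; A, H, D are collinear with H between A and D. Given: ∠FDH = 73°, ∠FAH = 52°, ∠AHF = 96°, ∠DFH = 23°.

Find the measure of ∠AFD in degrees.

1. ∠ADF = 73°  [H on ray DA]
2. ∠DAF = 52°  [H on ray AD]
3. ∠AFD = 55°  [△FAD]

∠AFD = 55°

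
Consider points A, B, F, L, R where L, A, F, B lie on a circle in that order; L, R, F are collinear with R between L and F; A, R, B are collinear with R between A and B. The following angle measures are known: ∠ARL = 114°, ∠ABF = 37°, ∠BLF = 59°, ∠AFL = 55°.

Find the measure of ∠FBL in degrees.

∠FBL = 92°

1. ∠BRF = 114°  [vertical angles at R]
2. ∠BFL = 29°  [△FRB]
3. ∠FBL = 92°  [△LFB]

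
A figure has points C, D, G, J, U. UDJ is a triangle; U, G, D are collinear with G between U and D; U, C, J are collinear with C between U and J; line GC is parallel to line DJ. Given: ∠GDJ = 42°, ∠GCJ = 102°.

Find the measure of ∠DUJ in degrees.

1. ∠JDU = 42°  [G on ray DU]
2. ∠GCU = 78°  [linear pair at C on UJ]
3. ∠CGU = 42°  [GC∥DJ, corresponding at G]
4. ∠CUG = 60°  [△UGC]
5. ∠DUJ = 60°  [G on UD, C on UJ]

∠DUJ = 60°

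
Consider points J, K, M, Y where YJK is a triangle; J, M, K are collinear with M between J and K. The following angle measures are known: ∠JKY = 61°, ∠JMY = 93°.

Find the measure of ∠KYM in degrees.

∠KYM = 32°

1. ∠MKY = 61°  [M on ray KJ]
2. ∠KMY = 87°  [linear pair at M on JK]
3. ∠KYM = 32°  [△YMK]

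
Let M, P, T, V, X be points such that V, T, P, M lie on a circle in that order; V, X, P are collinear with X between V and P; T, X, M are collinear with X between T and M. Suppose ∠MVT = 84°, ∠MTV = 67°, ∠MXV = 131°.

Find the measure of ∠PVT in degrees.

∠PVT = 64°

1. ∠MPV = 67°  [same arc VM]
2. ∠MXP = 49°  [linear pair at X on VP]
3. ∠PMT = 64°  [△PXM]
4. ∠PVT = 64°  [same arc TP]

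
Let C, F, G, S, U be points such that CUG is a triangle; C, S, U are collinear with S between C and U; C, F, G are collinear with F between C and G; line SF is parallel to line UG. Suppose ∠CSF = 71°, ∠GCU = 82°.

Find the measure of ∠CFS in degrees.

1. ∠CUG = 71°  [SF∥UG, corresponding at S]
2. ∠CGU = 27°  [△CUG]
3. ∠CFS = 27°  [SF∥UG, corresponding at F]

∠CFS = 27°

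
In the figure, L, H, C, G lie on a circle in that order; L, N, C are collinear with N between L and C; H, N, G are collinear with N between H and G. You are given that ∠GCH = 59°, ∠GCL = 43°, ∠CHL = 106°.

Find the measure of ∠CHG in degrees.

1. ∠CGL = 74°  [cyclic LHCG, opposite ∠H+∠G]
2. ∠CLG = 63°  [△LCG]
3. ∠CHG = 63°  [same arc CG]

∠CHG = 63°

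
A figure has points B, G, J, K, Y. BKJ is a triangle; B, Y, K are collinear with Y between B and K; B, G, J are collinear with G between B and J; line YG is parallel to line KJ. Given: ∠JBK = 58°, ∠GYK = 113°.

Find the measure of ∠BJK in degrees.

∠BJK = 55°

1. ∠GBY = 58°  [Y on BK, G on BJ]
2. ∠BYG = 67°  [linear pair at Y on BK]
3. ∠BGY = 55°  [△BYG]
4. ∠BJK = 55°  [YG∥KJ, corresponding at G]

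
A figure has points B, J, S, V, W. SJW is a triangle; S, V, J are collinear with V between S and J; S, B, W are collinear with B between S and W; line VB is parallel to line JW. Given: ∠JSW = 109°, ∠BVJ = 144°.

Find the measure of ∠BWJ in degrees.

1. ∠BSV = 109°  [V on SJ, B on SW]
2. ∠BVS = 36°  [linear pair at V on SJ]
3. ∠SBV = 35°  [△SVB]
4. ∠VBW = 145°  [linear pair at B on SW]
5. ∠BWJ = 35°  [VB∥JW, co-interior at W–B]

∠BWJ = 35°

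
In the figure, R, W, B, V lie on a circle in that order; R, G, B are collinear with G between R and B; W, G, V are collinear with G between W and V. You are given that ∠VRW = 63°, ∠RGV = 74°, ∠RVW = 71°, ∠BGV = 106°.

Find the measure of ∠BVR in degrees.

∠BVR = 99°

1. ∠RWV = 46°  [△RWV]
2. ∠BRV = 35°  [△RGV]
3. ∠RBV = 46°  [same arc RV]
4. ∠BVR = 99°  [△RBV]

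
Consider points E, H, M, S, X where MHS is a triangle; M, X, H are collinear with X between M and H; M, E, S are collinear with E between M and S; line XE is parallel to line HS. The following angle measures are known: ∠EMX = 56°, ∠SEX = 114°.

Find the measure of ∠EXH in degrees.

∠EXH = 122°

1. ∠MEX = 66°  [linear pair at E on MS]
2. ∠EXM = 58°  [△MXE]
3. ∠EXH = 122°  [linear pair at X on MH]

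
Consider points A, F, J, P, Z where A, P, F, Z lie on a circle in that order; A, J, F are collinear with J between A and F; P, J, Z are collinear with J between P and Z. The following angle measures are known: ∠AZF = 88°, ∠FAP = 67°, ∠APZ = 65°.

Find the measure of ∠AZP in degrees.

1. ∠APF = 92°  [cyclic APFZ, opposite ∠P+∠Z]
2. ∠AFP = 21°  [△APF]
3. ∠AZP = 21°  [same arc AP]

∠AZP = 21°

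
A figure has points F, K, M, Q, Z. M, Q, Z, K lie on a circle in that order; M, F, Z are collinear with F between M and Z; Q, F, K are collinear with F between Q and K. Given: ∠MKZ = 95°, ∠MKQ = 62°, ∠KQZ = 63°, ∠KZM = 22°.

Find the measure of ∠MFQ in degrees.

1. ∠MZQ = 62°  [same arc MQ]
2. ∠QFZ = 55°  [△QFZ]
3. ∠MFQ = 125°  [linear pair at F on MZ]

∠MFQ = 125°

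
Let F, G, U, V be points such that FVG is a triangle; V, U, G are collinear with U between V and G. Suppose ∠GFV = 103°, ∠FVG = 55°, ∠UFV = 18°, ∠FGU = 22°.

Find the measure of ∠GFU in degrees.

∠GFU = 85°

1. ∠FVU = 55°  [U on ray VG]
2. ∠FUV = 107°  [△FVU]
3. ∠FUG = 73°  [linear pair at U on VG]
4. ∠GFU = 85°  [△FUG]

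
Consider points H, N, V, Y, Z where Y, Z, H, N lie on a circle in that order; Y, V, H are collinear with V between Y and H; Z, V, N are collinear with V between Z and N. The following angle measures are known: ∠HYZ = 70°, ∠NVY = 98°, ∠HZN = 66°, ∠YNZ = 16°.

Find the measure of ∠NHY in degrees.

1. ∠HNZ = 70°  [same arc ZH]
2. ∠HVN = 82°  [linear pair at V on YH]
3. ∠NHY = 28°  [△HVN]

∠NHY = 28°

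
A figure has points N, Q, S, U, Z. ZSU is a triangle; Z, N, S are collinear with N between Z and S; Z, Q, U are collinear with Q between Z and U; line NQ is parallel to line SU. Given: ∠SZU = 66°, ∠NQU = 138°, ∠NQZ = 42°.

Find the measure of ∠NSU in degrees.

1. ∠NZQ = 66°  [N on ZS, Q on ZU]
2. ∠QNZ = 72°  [△ZNQ]
3. ∠QNS = 108°  [linear pair at N on ZS]
4. ∠NSU = 72°  [NQ∥SU, co-interior at S–N]

∠NSU = 72°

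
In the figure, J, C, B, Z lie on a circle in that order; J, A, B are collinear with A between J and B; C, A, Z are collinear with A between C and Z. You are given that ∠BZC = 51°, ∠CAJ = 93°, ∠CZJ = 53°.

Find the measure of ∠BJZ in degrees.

∠BJZ = 40°

1. ∠BAZ = 93°  [vertical angles at A]
2. ∠JAZ = 87°  [linear pair at A on JB]
3. ∠BJZ = 40°  [△JAZ]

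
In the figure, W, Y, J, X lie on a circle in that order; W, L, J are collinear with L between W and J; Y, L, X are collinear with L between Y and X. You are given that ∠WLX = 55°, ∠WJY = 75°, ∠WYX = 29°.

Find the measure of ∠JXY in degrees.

1. ∠JLX = 125°  [linear pair at L on WJ]
2. ∠WJX = 29°  [same arc WX]
3. ∠JXY = 26°  [△JLX]

∠JXY = 26°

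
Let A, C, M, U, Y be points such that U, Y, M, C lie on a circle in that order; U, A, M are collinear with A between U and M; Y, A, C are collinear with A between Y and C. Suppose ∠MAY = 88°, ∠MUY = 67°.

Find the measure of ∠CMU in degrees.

∠CMU = 21°

1. ∠CAU = 88°  [vertical angles at A]
2. ∠MCY = 67°  [same arc YM]
3. ∠CAM = 92°  [linear pair at A on UM]
4. ∠CMU = 21°  [△MAC]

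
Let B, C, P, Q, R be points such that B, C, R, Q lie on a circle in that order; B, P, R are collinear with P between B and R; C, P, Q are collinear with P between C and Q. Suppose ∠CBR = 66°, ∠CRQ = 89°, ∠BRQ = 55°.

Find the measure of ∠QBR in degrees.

1. ∠CQR = 66°  [same arc CR]
2. ∠QCR = 25°  [△CRQ]
3. ∠QBR = 25°  [same arc RQ]

∠QBR = 25°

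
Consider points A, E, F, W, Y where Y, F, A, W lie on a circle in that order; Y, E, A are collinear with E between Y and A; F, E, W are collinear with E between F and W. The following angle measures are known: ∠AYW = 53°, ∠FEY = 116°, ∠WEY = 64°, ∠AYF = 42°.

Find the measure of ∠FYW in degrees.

∠FYW = 95°

1. ∠FWY = 63°  [△YEW]
2. ∠WFY = 22°  [△YEF]
3. ∠FYW = 95°  [△YFW]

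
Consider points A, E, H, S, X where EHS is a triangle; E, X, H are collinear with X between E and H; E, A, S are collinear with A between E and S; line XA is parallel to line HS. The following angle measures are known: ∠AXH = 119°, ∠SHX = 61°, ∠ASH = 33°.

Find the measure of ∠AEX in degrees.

1. ∠EHS = 61°  [X on ray HE]
2. ∠ESH = 33°  [A on ray SE]
3. ∠HES = 86°  [△EHS]
4. ∠AEX = 86°  [X on EH, A on ES]

∠AEX = 86°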